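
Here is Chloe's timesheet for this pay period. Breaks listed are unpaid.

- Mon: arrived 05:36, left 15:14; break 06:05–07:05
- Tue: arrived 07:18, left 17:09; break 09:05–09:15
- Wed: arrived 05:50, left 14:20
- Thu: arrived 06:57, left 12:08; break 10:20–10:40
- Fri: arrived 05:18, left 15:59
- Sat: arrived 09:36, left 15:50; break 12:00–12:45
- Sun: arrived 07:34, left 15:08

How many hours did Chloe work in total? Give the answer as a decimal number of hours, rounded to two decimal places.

55.40 hours

Mon: 05:36–15:14 = 9 h 38 min; less 60 min break → 8 h 38 min
Tue: 07:18–17:09 = 9 h 51 min; less 10 min break → 9 h 41 min
Wed: 05:50–14:20 = 8 h 30 min
Thu: 06:57–12:08 = 5 h 11 min; less 20 min break → 4 h 51 min
Fri: 05:18–15:59 = 10 h 41 min
Sat: 09:36–15:50 = 6 h 14 min; less 45 min break → 5 h 29 min
Sun: 07:34–15:08 = 7 h 34 min
Total: 8 h 38 min + 9 h 41 min + 8 h 30 min + 4 h 51 min + 10 h 41 min + 5 h 29 min + 7 h 34 min = 55 h 24 min.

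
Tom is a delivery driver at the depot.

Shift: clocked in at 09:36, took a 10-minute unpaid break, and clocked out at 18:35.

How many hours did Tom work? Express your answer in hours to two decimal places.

Shift: 09:36–18:35 = 8 h 59 min; less 10 min break → 8 h 49 min

8.82 hours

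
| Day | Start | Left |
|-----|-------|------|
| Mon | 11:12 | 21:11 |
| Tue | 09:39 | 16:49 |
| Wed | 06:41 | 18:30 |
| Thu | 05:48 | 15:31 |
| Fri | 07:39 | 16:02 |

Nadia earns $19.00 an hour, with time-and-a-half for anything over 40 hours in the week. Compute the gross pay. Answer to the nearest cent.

$961.40

Mon: 11:12–21:11 = 9 h 59 min
Tue: 09:39–16:49 = 7 h 10 min
Wed: 06:41–18:30 = 11 h 49 min
Thu: 05:48–15:31 = 9 h 43 min
Fri: 07:39–16:02 = 8 h 23 min
Total worked: 47 h 4 min = 2824 min.
Regular 40 h 0 min = 2400 min at $19.00/h; overtime 7 h 4 min = 424 min at $28.50/h.
Pay = (2400 × $19.00 + 424 × $28.50) ÷ 60 = $961.40.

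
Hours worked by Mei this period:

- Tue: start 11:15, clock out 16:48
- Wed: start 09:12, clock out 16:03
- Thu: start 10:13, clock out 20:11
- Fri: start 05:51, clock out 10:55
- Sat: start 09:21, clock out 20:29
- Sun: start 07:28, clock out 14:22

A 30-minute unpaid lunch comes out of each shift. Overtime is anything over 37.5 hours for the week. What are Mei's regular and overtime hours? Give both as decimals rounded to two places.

Regular 37.50 hours, overtime 4.97 hours

Tue: 11:15–16:48 = 5 h 33 min; less 30 min break → 5 h 3 min
Wed: 09:12–16:03 = 6 h 51 min; less 30 min break → 6 h 21 min
Thu: 10:13–20:11 = 9 h 58 min; less 30 min break → 9 h 28 min
Fri: 05:51–10:55 = 5 h 4 min; less 30 min break → 4 h 34 min
Sat: 09:21–20:29 = 11 h 8 min; less 30 min break → 10 h 38 min
Sun: 07:28–14:22 = 6 h 54 min; less 30 min break → 6 h 24 min
Total worked: 42 h 28 min = 42.47 h.
Threshold 37.5 h → overtime 4 h 58 min, regular 37 h 30 min.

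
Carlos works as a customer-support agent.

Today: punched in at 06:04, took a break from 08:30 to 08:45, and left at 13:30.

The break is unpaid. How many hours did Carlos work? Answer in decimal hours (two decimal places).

Today: 06:04–13:30 = 7 h 26 min; less 15 min break → 7 h 11 min

7.18 hours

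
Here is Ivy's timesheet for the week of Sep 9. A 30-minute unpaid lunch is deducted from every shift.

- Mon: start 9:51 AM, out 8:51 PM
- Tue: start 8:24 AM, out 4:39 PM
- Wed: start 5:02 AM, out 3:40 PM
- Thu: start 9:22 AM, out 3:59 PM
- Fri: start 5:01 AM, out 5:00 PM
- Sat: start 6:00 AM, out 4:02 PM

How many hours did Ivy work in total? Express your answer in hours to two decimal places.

55.52 hours

Mon: 9:51 AM–8:51 PM = 11 h 0 min; less 30 min break → 10 h 30 min
Tue: 8:24 AM–4:39 PM = 8 h 15 min; less 30 min break → 7 h 45 min
Wed: 5:02 AM–3:40 PM = 10 h 38 min; less 30 min break → 10 h 8 min
Thu: 9:22 AM–3:59 PM = 6 h 37 min; less 30 min break → 6 h 7 min
Fri: 5:01 AM–5:00 PM = 11 h 59 min; less 30 min break → 11 h 29 min
Sat: 6:00 AM–4:02 PM = 10 h 2 min; less 30 min break → 9 h 32 min
Total: 10 h 30 min + 7 h 45 min + 10 h 8 min + 6 h 7 min + 11 h 29 min + 9 h 32 min = 55 h 31 min.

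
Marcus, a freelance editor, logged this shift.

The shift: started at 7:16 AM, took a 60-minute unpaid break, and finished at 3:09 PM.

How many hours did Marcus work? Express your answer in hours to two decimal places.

The shift: 7:16 AM–3:09 PM = 7 h 53 min; less 60 min break → 6 h 53 min

6.88 hours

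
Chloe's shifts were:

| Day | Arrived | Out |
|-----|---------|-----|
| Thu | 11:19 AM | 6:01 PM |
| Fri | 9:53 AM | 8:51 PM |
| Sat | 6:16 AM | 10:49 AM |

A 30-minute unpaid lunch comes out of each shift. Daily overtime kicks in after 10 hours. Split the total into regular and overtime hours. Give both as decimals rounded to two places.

Thu: 11:19 AM–6:01 PM = 6 h 42 min; less 30 min break → 6 h 12 min
Fri: 9:53 AM–8:51 PM = 10 h 58 min; less 30 min break → 10 h 28 min
Sat: 6:16 AM–10:49 AM = 4 h 33 min; less 30 min break → 4 h 3 min
Thu reg 6 h 12 min / OT 0 h 0 min; Fri reg 10 h 0 min / OT 0 h 28 min; Sat reg 4 h 3 min / OT 0 h 0 min.
Totals: regular 20 h 15 min, overtime 0 h 28 min.

Regular 20.25 hours, overtime 0.47 hours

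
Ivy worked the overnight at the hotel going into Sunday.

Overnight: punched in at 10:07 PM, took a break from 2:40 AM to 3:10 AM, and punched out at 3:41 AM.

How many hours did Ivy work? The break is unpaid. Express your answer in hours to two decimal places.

Overnight: 10:07 PM → midnight = 1 h 53 min; midnight → 3:41 AM = 3 h 41 min; span 5 h 34 min; less 30 min break → 5 h 4 min

5.07 hours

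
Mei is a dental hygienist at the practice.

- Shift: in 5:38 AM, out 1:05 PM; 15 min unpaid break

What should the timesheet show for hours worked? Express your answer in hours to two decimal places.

Shift: 5:38 AM–1:05 PM = 7 h 27 min; less 15 min break → 7 h 12 min

7.20 hours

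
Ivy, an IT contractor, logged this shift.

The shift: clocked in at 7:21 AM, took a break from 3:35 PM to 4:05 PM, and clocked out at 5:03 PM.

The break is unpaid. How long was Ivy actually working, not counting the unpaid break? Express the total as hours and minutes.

The shift: 7:21 AM–5:03 PM = 9 h 42 min; less 30 min break → 9 h 12 min

9 h 12 min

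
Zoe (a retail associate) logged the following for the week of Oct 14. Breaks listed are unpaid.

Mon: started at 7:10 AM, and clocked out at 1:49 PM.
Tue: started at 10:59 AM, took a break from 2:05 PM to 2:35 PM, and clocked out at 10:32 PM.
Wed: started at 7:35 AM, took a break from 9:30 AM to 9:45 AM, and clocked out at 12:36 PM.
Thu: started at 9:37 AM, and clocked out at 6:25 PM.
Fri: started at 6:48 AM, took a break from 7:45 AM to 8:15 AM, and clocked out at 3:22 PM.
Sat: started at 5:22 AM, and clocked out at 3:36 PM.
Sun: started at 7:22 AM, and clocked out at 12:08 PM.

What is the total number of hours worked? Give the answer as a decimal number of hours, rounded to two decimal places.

54.33 hours

Mon: 7:10 AM–1:49 PM = 6 h 39 min
Tue: 10:59 AM–10:32 PM = 11 h 33 min; less 30 min break → 11 h 3 min
Wed: 7:35 AM–12:36 PM = 5 h 1 min; less 15 min break → 4 h 46 min
Thu: 9:37 AM–6:25 PM = 8 h 48 min
Fri: 6:48 AM–3:22 PM = 8 h 34 min; less 30 min break → 8 h 4 min
Sat: 5:22 AM–3:36 PM = 10 h 14 min
Sun: 7:22 AM–12:08 PM = 4 h 46 min
Total: 6 h 39 min + 11 h 3 min + 4 h 46 min + 8 h 48 min + 8 h 4 min + 10 h 14 min + 4 h 46 min = 54 h 20 min.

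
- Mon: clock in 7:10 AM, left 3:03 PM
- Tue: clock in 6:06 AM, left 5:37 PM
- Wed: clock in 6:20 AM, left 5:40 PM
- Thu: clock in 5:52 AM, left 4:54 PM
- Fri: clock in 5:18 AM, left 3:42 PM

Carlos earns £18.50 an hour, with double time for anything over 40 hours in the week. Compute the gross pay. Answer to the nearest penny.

£1190.17

Mon: 7:10 AM–3:03 PM = 7 h 53 min
Tue: 6:06 AM–5:37 PM = 11 h 31 min
Wed: 6:20 AM–5:40 PM = 11 h 20 min
Thu: 5:52 AM–4:54 PM = 11 h 2 min
Fri: 5:18 AM–3:42 PM = 10 h 24 min
Total worked: 52 h 10 min = 3130 min.
Regular 40 h 0 min = 2400 min at £18.50/h; overtime 12 h 10 min = 730 min at £37.00/h.
Pay = (2400 × £18.50 + 730 × £37.00) ÷ 60 = £1190.17.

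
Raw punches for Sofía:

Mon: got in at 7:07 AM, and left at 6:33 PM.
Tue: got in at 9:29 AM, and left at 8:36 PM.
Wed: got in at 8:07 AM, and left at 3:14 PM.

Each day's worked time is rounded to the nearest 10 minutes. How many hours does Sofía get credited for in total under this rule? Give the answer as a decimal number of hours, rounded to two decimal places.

Mon: 7:07 AM–6:33 PM = 11 h 26 min → rounds to 11 h 30 min
Tue: 9:29 AM–8:36 PM = 11 h 7 min → rounds to 11 h 10 min
Wed: 8:07 AM–3:14 PM = 7 h 7 min → rounds to 7 h 10 min
Total credited: 29 h 50 min.

29.83 hours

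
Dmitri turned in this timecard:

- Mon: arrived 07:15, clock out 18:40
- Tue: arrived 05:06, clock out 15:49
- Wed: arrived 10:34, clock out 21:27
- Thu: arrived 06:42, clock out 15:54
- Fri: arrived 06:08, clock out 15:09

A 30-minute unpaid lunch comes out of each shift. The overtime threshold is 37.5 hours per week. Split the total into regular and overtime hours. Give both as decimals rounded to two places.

Regular 37.50 hours, overtime 11.23 hours

Mon: 07:15–18:40 = 11 h 25 min; less 30 min break → 10 h 55 min
Tue: 05:06–15:49 = 10 h 43 min; less 30 min break → 10 h 13 min
Wed: 10:34–21:27 = 10 h 53 min; less 30 min break → 10 h 23 min
Thu: 06:42–15:54 = 9 h 12 min; less 30 min break → 8 h 42 min
Fri: 06:08–15:09 = 9 h 1 min; less 30 min break → 8 h 31 min
Total worked: 48 h 44 min = 48.73 h.
Threshold 37.5 h → overtime 11 h 14 min, regular 37 h 30 min.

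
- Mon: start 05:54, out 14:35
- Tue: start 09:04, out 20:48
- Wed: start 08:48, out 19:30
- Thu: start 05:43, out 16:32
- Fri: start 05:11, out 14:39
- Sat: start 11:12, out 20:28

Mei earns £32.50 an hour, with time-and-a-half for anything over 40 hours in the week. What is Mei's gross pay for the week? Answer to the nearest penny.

Mon: 05:54–14:35 = 8 h 41 min
Tue: 09:04–20:48 = 11 h 44 min
Wed: 08:48–19:30 = 10 h 42 min
Thu: 05:43–16:32 = 10 h 49 min
Fri: 05:11–14:39 = 9 h 28 min
Sat: 11:12–20:28 = 9 h 16 min
Total worked: 60 h 40 min = 3640 min.
Regular 40 h 0 min = 2400 min at £32.50/h; overtime 20 h 40 min = 1240 min at £48.75/h.
Pay = (2400 × £32.50 + 1240 × £48.75) ÷ 60 = £2307.50.

£2307.50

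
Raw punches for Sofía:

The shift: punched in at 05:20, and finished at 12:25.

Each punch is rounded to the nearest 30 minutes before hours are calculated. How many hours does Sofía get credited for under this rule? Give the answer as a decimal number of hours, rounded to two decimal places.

The shift: in 05:20→05:30, out 12:25→12:30; 7 h 0 min

7.00 hours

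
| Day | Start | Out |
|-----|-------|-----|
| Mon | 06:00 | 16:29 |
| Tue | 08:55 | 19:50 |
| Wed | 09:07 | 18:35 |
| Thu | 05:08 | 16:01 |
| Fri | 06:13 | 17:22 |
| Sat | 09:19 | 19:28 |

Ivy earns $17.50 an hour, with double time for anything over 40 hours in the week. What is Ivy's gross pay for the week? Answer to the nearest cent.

Mon: 06:00–16:29 = 10 h 29 min
Tue: 08:55–19:50 = 10 h 55 min
Wed: 09:07–18:35 = 9 h 28 min
Thu: 05:08–16:01 = 10 h 53 min
Fri: 06:13–17:22 = 11 h 9 min
Sat: 09:19–19:28 = 10 h 9 min
Total worked: 63 h 3 min = 3783 min.
Regular 40 h 0 min = 2400 min at $17.50/h; overtime 23 h 3 min = 1383 min at $35.00/h.
Pay = (2400 × $17.50 + 1383 × $35.00) ÷ 60 = $1506.75.

$1506.75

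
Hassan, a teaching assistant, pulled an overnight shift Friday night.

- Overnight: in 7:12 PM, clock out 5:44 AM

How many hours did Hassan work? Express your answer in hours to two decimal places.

10.53 hours

Overnight: 7:12 PM → midnight = 4 h 48 min; midnight → 5:44 AM = 5 h 44 min; span 10 h 32 min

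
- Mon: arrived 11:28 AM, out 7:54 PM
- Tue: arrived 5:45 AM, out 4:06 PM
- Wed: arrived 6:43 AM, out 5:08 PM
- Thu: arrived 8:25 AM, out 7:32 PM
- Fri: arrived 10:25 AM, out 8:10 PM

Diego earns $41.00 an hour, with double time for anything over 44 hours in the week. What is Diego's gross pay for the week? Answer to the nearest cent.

$2301.47

Mon: 11:28 AM–7:54 PM = 8 h 26 min
Tue: 5:45 AM–4:06 PM = 10 h 21 min
Wed: 6:43 AM–5:08 PM = 10 h 25 min
Thu: 8:25 AM–7:32 PM = 11 h 7 min
Fri: 10:25 AM–8:10 PM = 9 h 45 min
Total worked: 50 h 4 min = 3004 min.
Regular 44 h 0 min = 2640 min at $41.00/h; overtime 6 h 4 min = 364 min at $82.00/h.
Pay = (2640 × $41.00 + 364 × $82.00) ÷ 60 = $2301.47.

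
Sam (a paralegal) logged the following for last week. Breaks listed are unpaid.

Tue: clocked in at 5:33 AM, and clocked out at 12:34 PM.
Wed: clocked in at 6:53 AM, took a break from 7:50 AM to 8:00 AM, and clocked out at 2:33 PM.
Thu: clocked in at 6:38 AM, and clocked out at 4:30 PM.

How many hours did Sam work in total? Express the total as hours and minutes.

24 h 23 min

Tue: 5:33 AM–12:34 PM = 7 h 1 min
Wed: 6:53 AM–2:33 PM = 7 h 40 min; less 10 min break → 7 h 30 min
Thu: 6:38 AM–4:30 PM = 9 h 52 min
Total: 7 h 1 min + 7 h 30 min + 9 h 52 min = 24 h 23 min.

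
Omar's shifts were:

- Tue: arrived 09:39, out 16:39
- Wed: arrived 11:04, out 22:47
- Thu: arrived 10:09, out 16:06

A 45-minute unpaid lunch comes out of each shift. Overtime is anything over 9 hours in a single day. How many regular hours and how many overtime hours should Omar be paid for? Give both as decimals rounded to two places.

Regular 20.45 hours, overtime 1.97 hours

Tue: 09:39–16:39 = 7 h 0 min; less 45 min break → 6 h 15 min
Wed: 11:04–22:47 = 11 h 43 min; less 45 min break → 10 h 58 min
Thu: 10:09–16:06 = 5 h 57 min; less 45 min break → 5 h 12 min
Tue reg 6 h 15 min / OT 0 h 0 min; Wed reg 9 h 0 min / OT 1 h 58 min; Thu reg 5 h 12 min / OT 0 h 0 min.
Totals: regular 20 h 27 min, overtime 1 h 58 min.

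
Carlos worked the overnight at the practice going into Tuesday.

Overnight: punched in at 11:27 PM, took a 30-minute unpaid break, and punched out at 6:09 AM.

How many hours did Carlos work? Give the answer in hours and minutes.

Overnight: 11:27 PM → midnight = 0 h 33 min; midnight → 6:09 AM = 6 h 9 min; span 6 h 42 min; less 30 min break → 6 h 12 min

6 h 12 min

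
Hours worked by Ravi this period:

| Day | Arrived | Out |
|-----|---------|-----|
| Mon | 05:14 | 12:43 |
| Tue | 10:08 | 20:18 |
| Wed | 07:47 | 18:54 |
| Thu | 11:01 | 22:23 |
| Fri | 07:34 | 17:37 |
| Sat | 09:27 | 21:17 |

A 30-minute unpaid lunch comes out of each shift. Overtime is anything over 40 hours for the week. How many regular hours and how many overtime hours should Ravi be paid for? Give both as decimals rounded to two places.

Mon: 05:14–12:43 = 7 h 29 min; less 30 min break → 6 h 59 min
Tue: 10:08–20:18 = 10 h 10 min; less 30 min break → 9 h 40 min
Wed: 07:47–18:54 = 11 h 7 min; less 30 min break → 10 h 37 min
Thu: 11:01–22:23 = 11 h 22 min; less 30 min break → 10 h 52 min
Fri: 07:34–17:37 = 10 h 3 min; less 30 min break → 9 h 33 min
Sat: 09:27–21:17 = 11 h 50 min; less 30 min break → 11 h 20 min
Total worked: 59 h 1 min = 59.02 h.
Threshold 40 h → overtime 19 h 1 min, regular 40 h 0 min.

Regular 40.00 hours, overtime 19.02 hours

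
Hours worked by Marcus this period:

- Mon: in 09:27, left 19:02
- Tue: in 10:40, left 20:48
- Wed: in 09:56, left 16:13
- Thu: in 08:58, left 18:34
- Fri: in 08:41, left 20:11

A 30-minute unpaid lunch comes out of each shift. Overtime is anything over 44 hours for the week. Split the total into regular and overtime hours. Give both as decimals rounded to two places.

Regular 44.00 hours, overtime 0.60 hours

Mon: 09:27–19:02 = 9 h 35 min; less 30 min break → 9 h 5 min
Tue: 10:40–20:48 = 10 h 8 min; less 30 min break → 9 h 38 min
Wed: 09:56–16:13 = 6 h 17 min; less 30 min break → 5 h 47 min
Thu: 08:58–18:34 = 9 h 36 min; less 30 min break → 9 h 6 min
Fri: 08:41–20:11 = 11 h 30 min; less 30 min break → 11 h 0 min
Total worked: 44 h 36 min = 44.60 h.
Threshold 44 h → overtime 0 h 36 min, regular 44 h 0 min.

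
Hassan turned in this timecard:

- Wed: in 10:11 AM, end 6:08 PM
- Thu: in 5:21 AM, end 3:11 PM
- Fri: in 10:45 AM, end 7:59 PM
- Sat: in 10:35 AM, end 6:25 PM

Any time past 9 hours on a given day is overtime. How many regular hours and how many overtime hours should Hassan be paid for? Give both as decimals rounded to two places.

Wed: 10:11 AM–6:08 PM = 7 h 57 min
Thu: 5:21 AM–3:11 PM = 9 h 50 min
Fri: 10:45 AM–7:59 PM = 9 h 14 min
Sat: 10:35 AM–6:25 PM = 7 h 50 min
Wed reg 7 h 57 min / OT 0 h 0 min; Thu reg 9 h 0 min / OT 0 h 50 min; Fri reg 9 h 0 min / OT 0 h 14 min; Sat reg 7 h 50 min / OT 0 h 0 min.
Totals: regular 33 h 47 min, overtime 1 h 4 min.

Regular 33.78 hours, overtime 1.07 hours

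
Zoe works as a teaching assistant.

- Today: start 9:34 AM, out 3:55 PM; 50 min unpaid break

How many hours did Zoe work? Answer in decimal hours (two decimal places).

5.52 hours

Today: 9:34 AM–3:55 PM = 6 h 21 min; less 50 min break → 5 h 31 min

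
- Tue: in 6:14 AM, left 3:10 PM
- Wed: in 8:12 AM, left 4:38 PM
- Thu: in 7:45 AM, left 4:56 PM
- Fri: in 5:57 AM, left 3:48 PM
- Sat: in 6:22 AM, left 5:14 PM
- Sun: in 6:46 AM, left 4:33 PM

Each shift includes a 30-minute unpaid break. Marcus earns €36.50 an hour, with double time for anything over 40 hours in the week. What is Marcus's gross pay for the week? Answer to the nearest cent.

Tue: 6:14 AM–3:10 PM = 8 h 56 min; less 30 min break → 8 h 26 min
Wed: 8:12 AM–4:38 PM = 8 h 26 min; less 30 min break → 7 h 56 min
Thu: 7:45 AM–4:56 PM = 9 h 11 min; less 30 min break → 8 h 41 min
Fri: 5:57 AM–3:48 PM = 9 h 51 min; less 30 min break → 9 h 21 min
Sat: 6:22 AM–5:14 PM = 10 h 52 min; less 30 min break → 10 h 22 min
Sun: 6:46 AM–4:33 PM = 9 h 47 min; less 30 min break → 9 h 17 min
Total worked: 54 h 3 min = 3243 min.
Regular 40 h 0 min = 2400 min at €36.50/h; overtime 14 h 3 min = 843 min at €73.00/h.
Pay = (2400 × €36.50 + 843 × €73.00) ÷ 60 = €2485.65.

€2485.65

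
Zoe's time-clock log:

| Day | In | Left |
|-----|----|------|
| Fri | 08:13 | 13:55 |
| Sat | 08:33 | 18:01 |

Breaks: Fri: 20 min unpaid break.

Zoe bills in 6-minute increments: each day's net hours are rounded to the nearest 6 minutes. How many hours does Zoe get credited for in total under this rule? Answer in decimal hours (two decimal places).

14.90 hours

Fri: 08:13–13:55 = 5 h 42 min − 20 min = 5 h 22 min → rounds to 5 h 24 min
Sat: 08:33–18:01 = 9 h 28 min → rounds to 9 h 30 min
Total credited: 14 h 54 min.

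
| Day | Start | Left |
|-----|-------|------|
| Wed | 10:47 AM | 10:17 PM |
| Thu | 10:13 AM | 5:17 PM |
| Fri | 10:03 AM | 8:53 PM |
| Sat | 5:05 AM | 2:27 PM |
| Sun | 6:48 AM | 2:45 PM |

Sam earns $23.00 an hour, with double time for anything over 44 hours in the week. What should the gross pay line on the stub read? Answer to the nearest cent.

Wed: 10:47 AM–10:17 PM = 11 h 30 min
Thu: 10:13 AM–5:17 PM = 7 h 4 min
Fri: 10:03 AM–8:53 PM = 10 h 50 min
Sat: 5:05 AM–2:27 PM = 9 h 22 min
Sun: 6:48 AM–2:45 PM = 7 h 57 min
Total worked: 46 h 43 min = 2803 min.
Regular 44 h 0 min = 2640 min at $23.00/h; overtime 2 h 43 min = 163 min at $46.00/h.
Pay = (2640 × $23.00 + 163 × $46.00) ÷ 60 = $1136.97.

$1136.97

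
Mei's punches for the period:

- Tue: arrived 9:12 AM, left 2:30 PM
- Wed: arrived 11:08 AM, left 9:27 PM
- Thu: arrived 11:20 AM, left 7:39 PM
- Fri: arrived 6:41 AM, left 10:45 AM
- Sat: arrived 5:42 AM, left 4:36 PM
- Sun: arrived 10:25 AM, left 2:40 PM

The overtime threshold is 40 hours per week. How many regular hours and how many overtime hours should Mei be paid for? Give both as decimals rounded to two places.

Tue: 9:12 AM–2:30 PM = 5 h 18 min
Wed: 11:08 AM–9:27 PM = 10 h 19 min
Thu: 11:20 AM–7:39 PM = 8 h 19 min
Fri: 6:41 AM–10:45 AM = 4 h 4 min
Sat: 5:42 AM–4:36 PM = 10 h 54 min
Sun: 10:25 AM–2:40 PM = 4 h 15 min
Total worked: 43 h 9 min = 43.15 h.
Threshold 40 h → overtime 3 h 9 min, regular 40 h 0 min.

Regular 40.00 hours, overtime 3.15 hours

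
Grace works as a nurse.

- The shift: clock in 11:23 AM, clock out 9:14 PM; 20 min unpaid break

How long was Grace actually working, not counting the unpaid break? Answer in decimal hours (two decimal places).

9.52 hours

The shift: 11:23 AM–9:14 PM = 9 h 51 min; less 20 min break → 9 h 31 min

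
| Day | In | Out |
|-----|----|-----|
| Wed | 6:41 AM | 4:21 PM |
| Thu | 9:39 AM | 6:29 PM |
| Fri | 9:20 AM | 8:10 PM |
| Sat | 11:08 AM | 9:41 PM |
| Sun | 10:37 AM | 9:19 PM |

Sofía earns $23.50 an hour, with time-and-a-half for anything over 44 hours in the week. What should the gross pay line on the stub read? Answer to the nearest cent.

$1266.06

Wed: 6:41 AM–4:21 PM = 9 h 40 min
Thu: 9:39 AM–6:29 PM = 8 h 50 min
Fri: 9:20 AM–8:10 PM = 10 h 50 min
Sat: 11:08 AM–9:41 PM = 10 h 33 min
Sun: 10:37 AM–9:19 PM = 10 h 42 min
Total worked: 50 h 35 min = 3035 min.
Regular 44 h 0 min = 2640 min at $23.50/h; overtime 6 h 35 min = 395 min at $35.25/h.
Pay = (2640 × $23.50 + 395 × $35.25) ÷ 60 = $1266.06.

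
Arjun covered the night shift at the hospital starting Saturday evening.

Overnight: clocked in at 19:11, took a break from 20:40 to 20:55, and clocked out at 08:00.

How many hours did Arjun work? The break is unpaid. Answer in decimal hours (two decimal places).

12.57 hours

Overnight: 19:11 → midnight = 4 h 49 min; midnight → 08:00 = 8 h 0 min; span 12 h 49 min; less 15 min break → 12 h 34 min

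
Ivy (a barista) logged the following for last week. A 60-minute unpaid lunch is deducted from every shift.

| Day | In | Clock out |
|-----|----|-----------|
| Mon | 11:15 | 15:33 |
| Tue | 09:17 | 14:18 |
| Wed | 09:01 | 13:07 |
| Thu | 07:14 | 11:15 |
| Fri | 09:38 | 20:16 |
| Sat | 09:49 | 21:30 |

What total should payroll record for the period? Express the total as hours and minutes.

33 h 45 min

Mon: 11:15–15:33 = 4 h 18 min; less 60 min break → 3 h 18 min
Tue: 09:17–14:18 = 5 h 1 min; less 60 min break → 4 h 1 min
Wed: 09:01–13:07 = 4 h 6 min; less 60 min break → 3 h 6 min
Thu: 07:14–11:15 = 4 h 1 min; less 60 min break → 3 h 1 min
Fri: 09:38–20:16 = 10 h 38 min; less 60 min break → 9 h 38 min
Sat: 09:49–21:30 = 11 h 41 min; less 60 min break → 10 h 41 min
Total: 3 h 18 min + 4 h 1 min + 3 h 6 min + 3 h 1 min + 9 h 38 min + 10 h 41 min = 33 h 45 min.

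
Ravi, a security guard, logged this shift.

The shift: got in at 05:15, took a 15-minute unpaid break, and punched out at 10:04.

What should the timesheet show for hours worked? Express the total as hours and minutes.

4 h 34 min

The shift: 05:15–10:04 = 4 h 49 min; less 15 min break → 4 h 34 min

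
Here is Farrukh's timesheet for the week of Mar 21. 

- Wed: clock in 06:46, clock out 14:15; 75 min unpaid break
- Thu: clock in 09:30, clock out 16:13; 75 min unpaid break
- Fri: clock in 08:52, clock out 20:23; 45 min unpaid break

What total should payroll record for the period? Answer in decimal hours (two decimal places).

22.47 hours

Wed: 06:46–14:15 = 7 h 29 min; less 75 min break → 6 h 14 min
Thu: 09:30–16:13 = 6 h 43 min; less 75 min break → 5 h 28 min
Fri: 08:52–20:23 = 11 h 31 min; less 45 min break → 10 h 46 min
Total: 6 h 14 min + 5 h 28 min + 10 h 46 min = 22 h 28 min.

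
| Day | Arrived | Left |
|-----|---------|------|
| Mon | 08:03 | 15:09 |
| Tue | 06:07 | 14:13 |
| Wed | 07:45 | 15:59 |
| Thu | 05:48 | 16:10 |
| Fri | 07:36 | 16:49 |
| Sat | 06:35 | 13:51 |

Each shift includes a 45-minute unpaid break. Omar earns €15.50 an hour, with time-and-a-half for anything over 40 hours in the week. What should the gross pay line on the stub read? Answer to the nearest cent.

€754.46

Mon: 08:03–15:09 = 7 h 6 min; less 45 min break → 6 h 21 min
Tue: 06:07–14:13 = 8 h 6 min; less 45 min break → 7 h 21 min
Wed: 07:45–15:59 = 8 h 14 min; less 45 min break → 7 h 29 min
Thu: 05:48–16:10 = 10 h 22 min; less 45 min break → 9 h 37 min
Fri: 07:36–16:49 = 9 h 13 min; less 45 min break → 8 h 28 min
Sat: 06:35–13:51 = 7 h 16 min; less 45 min break → 6 h 31 min
Total worked: 45 h 47 min = 2747 min.
Regular 40 h 0 min = 2400 min at €15.50/h; overtime 5 h 47 min = 347 min at €23.25/h.
Pay = (2400 × €15.50 + 347 × €23.25) ÷ 60 = €754.46.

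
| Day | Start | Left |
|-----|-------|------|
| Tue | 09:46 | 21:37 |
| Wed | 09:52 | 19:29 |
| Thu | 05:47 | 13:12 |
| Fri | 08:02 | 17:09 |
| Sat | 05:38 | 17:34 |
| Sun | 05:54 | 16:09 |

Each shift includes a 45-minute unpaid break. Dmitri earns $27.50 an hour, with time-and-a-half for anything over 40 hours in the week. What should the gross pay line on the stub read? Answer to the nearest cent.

Tue: 09:46–21:37 = 11 h 51 min; less 45 min break → 11 h 6 min
Wed: 09:52–19:29 = 9 h 37 min; less 45 min break → 8 h 52 min
Thu: 05:47–13:12 = 7 h 25 min; less 45 min break → 6 h 40 min
Fri: 08:02–17:09 = 9 h 7 min; less 45 min break → 8 h 22 min
Sat: 05:38–17:34 = 11 h 56 min; less 45 min break → 11 h 11 min
Sun: 05:54–16:09 = 10 h 15 min; less 45 min break → 9 h 30 min
Total worked: 55 h 41 min = 3341 min.
Regular 40 h 0 min = 2400 min at $27.50/h; overtime 15 h 41 min = 941 min at $41.25/h.
Pay = (2400 × $27.50 + 941 × $41.25) ÷ 60 = $1746.94.

$1746.94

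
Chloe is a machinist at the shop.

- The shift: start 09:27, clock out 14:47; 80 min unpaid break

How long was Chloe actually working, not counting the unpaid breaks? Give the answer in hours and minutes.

The shift: 09:27–14:47 = 5 h 20 min; less 80 min break → 4 h 0 min

4 h 0 min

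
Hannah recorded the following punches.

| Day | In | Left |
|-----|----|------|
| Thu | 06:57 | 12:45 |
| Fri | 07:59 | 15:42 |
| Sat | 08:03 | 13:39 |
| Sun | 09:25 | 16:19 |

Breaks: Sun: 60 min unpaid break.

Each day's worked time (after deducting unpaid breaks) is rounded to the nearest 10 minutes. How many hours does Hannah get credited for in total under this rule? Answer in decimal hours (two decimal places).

25.00 hours

Thu: 06:57–12:45 = 5 h 48 min → rounds to 5 h 50 min
Fri: 07:59–15:42 = 7 h 43 min → rounds to 7 h 40 min
Sat: 08:03–13:39 = 5 h 36 min → rounds to 5 h 40 min
Sun: 09:25–16:19 = 6 h 54 min − 60 min = 5 h 54 min → rounds to 5 h 50 min
Total credited: 25 h 0 min.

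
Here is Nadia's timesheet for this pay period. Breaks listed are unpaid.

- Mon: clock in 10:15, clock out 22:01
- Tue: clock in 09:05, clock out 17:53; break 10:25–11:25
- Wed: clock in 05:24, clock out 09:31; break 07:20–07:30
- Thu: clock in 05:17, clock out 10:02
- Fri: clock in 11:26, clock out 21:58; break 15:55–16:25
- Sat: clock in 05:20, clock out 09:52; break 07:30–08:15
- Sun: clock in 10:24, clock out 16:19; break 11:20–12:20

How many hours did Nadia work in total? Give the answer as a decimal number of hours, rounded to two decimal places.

47.00 hours

Mon: 10:15–22:01 = 11 h 46 min
Tue: 09:05–17:53 = 8 h 48 min; less 60 min break → 7 h 48 min
Wed: 05:24–09:31 = 4 h 7 min; less 10 min break → 3 h 57 min
Thu: 05:17–10:02 = 4 h 45 min
Fri: 11:26–21:58 = 10 h 32 min; less 30 min break → 10 h 2 min
Sat: 05:20–09:52 = 4 h 32 min; less 45 min break → 3 h 47 min
Sun: 10:24–16:19 = 5 h 55 min; less 60 min break → 4 h 55 min
Total: 11 h 46 min + 7 h 48 min + 3 h 57 min + 4 h 45 min + 10 h 2 min + 3 h 47 min + 4 h 55 min = 47 h 0 min.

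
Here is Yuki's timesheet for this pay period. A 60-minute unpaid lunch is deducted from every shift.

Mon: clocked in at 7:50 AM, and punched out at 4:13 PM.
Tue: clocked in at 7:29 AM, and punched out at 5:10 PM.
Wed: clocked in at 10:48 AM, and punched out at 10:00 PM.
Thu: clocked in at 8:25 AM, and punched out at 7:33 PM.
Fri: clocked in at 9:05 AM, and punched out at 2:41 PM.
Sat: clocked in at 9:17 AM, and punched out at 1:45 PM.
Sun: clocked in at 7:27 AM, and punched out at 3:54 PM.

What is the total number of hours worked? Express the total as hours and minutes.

Mon: 7:50 AM–4:13 PM = 8 h 23 min; less 60 min break → 7 h 23 min
Tue: 7:29 AM–5:10 PM = 9 h 41 min; less 60 min break → 8 h 41 min
Wed: 10:48 AM–10:00 PM = 11 h 12 min; less 60 min break → 10 h 12 min
Thu: 8:25 AM–7:33 PM = 11 h 8 min; less 60 min break → 10 h 8 min
Fri: 9:05 AM–2:41 PM = 5 h 36 min; less 60 min break → 4 h 36 min
Sat: 9:17 AM–1:45 PM = 4 h 28 min; less 60 min break → 3 h 28 min
Sun: 7:27 AM–3:54 PM = 8 h 27 min; less 60 min break → 7 h 27 min
Total: 7 h 23 min + 8 h 41 min + 10 h 12 min + 10 h 8 min + 4 h 36 min + 3 h 28 min + 7 h 27 min = 51 h 55 min.

51 h 55 min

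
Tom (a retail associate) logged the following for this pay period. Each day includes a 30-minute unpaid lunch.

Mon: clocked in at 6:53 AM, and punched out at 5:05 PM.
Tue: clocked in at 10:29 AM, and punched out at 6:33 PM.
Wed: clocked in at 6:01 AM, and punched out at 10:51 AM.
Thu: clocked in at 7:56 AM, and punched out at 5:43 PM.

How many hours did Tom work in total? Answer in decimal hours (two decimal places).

Mon: 6:53 AM–5:05 PM = 10 h 12 min; less 30 min break → 9 h 42 min
Tue: 10:29 AM–6:33 PM = 8 h 4 min; less 30 min break → 7 h 34 min
Wed: 6:01 AM–10:51 AM = 4 h 50 min; less 30 min break → 4 h 20 min
Thu: 7:56 AM–5:43 PM = 9 h 47 min; less 30 min break → 9 h 17 min
Total: 9 h 42 min + 7 h 34 min + 4 h 20 min + 9 h 17 min = 30 h 53 min.

30.88 hours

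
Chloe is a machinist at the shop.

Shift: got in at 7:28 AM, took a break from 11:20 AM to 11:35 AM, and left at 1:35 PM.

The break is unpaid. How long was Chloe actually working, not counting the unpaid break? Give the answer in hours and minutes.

Shift: 7:28 AM–1:35 PM = 6 h 7 min; less 15 min break → 5 h 52 min

5 h 52 min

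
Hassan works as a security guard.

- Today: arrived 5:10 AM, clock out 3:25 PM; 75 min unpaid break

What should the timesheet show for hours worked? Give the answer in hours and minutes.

9 h 0 min

Today: 5:10 AM–3:25 PM = 10 h 15 min; less 75 min break → 9 h 0 min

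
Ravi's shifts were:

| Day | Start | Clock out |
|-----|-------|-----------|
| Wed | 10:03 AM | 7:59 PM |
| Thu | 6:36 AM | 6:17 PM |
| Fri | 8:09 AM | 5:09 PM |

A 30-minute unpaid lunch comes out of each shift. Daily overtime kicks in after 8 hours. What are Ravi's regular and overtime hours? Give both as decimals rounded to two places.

Wed: 10:03 AM–7:59 PM = 9 h 56 min; less 30 min break → 9 h 26 min
Thu: 6:36 AM–6:17 PM = 11 h 41 min; less 30 min break → 11 h 11 min
Fri: 8:09 AM–5:09 PM = 9 h 0 min; less 30 min break → 8 h 30 min
Wed reg 8 h 0 min / OT 1 h 26 min; Thu reg 8 h 0 min / OT 3 h 11 min; Fri reg 8 h 0 min / OT 0 h 30 min.
Totals: regular 24 h 0 min, overtime 5 h 7 min.

Regular 24.00 hours, overtime 5.12 hours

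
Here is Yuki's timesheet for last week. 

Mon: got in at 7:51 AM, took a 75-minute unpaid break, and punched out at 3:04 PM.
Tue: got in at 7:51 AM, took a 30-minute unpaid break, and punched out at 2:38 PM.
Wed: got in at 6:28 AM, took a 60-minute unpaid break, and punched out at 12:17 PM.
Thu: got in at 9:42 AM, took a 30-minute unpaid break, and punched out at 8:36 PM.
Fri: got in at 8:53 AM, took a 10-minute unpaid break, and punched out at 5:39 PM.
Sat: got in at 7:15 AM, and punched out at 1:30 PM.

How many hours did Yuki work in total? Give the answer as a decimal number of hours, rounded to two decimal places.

Mon: 7:51 AM–3:04 PM = 7 h 13 min; less 75 min break → 5 h 58 min
Tue: 7:51 AM–2:38 PM = 6 h 47 min; less 30 min break → 6 h 17 min
Wed: 6:28 AM–12:17 PM = 5 h 49 min; less 60 min break → 4 h 49 min
Thu: 9:42 AM–8:36 PM = 10 h 54 min; less 30 min break → 10 h 24 min
Fri: 8:53 AM–5:39 PM = 8 h 46 min; less 10 min break → 8 h 36 min
Sat: 7:15 AM–1:30 PM = 6 h 15 min
Total: 5 h 58 min + 6 h 17 min + 4 h 49 min + 10 h 24 min + 8 h 36 min + 6 h 15 min = 42 h 19 min.

42.32 hours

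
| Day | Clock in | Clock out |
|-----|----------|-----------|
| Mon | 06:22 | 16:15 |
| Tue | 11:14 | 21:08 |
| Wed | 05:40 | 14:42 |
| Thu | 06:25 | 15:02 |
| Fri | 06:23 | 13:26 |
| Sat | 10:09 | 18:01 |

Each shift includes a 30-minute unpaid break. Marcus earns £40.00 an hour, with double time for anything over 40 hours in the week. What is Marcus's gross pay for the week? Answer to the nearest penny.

Mon: 06:22–16:15 = 9 h 53 min; less 30 min break → 9 h 23 min
Tue: 11:14–21:08 = 9 h 54 min; less 30 min break → 9 h 24 min
Wed: 05:40–14:42 = 9 h 2 min; less 30 min break → 8 h 32 min
Thu: 06:25–15:02 = 8 h 37 min; less 30 min break → 8 h 7 min
Fri: 06:23–13:26 = 7 h 3 min; less 30 min break → 6 h 33 min
Sat: 10:09–18:01 = 7 h 52 min; less 30 min break → 7 h 22 min
Total worked: 49 h 21 min = 2961 min.
Regular 40 h 0 min = 2400 min at £40.00/h; overtime 9 h 21 min = 561 min at £80.00/h.
Pay = (2400 × £40.00 + 561 × £80.00) ÷ 60 = £2348.00.

£2348.00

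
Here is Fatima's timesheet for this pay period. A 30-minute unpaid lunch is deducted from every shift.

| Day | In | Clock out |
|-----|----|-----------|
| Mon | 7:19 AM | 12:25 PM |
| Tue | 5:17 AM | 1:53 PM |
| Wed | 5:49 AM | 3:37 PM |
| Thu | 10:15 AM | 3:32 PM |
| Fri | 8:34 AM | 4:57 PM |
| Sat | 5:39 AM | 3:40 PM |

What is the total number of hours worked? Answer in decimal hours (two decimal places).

44.18 hours

Mon: 7:19 AM–12:25 PM = 5 h 6 min; less 30 min break → 4 h 36 min
Tue: 5:17 AM–1:53 PM = 8 h 36 min; less 30 min break → 8 h 6 min
Wed: 5:49 AM–3:37 PM = 9 h 48 min; less 30 min break → 9 h 18 min
Thu: 10:15 AM–3:32 PM = 5 h 17 min; less 30 min break → 4 h 47 min
Fri: 8:34 AM–4:57 PM = 8 h 23 min; less 30 min break → 7 h 53 min
Sat: 5:39 AM–3:40 PM = 10 h 1 min; less 30 min break → 9 h 31 min
Total: 4 h 36 min + 8 h 6 min + 9 h 18 min + 4 h 47 min + 7 h 53 min + 9 h 31 min = 44 h 11 min.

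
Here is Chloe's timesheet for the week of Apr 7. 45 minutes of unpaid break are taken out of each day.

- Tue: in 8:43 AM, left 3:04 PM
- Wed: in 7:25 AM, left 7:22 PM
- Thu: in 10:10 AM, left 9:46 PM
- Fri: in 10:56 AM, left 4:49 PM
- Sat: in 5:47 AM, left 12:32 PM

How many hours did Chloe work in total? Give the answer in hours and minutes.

38 h 47 min

Tue: 8:43 AM–3:04 PM = 6 h 21 min; less 45 min break → 5 h 36 min
Wed: 7:25 AM–7:22 PM = 11 h 57 min; less 45 min break → 11 h 12 min
Thu: 10:10 AM–9:46 PM = 11 h 36 min; less 45 min break → 10 h 51 min
Fri: 10:56 AM–4:49 PM = 5 h 53 min; less 45 min break → 5 h 8 min
Sat: 5:47 AM–12:32 PM = 6 h 45 min; less 45 min break → 6 h 0 min
Total: 5 h 36 min + 11 h 12 min + 10 h 51 min + 5 h 8 min + 6 h 0 min = 38 h 47 min.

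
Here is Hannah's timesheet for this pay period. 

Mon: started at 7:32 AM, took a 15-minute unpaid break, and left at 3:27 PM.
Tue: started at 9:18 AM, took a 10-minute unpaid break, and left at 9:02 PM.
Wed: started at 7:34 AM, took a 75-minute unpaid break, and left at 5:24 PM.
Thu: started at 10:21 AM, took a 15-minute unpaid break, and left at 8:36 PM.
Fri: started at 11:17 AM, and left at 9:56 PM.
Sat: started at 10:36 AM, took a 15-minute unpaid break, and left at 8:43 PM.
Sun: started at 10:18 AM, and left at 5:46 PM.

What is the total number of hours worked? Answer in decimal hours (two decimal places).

65.80 hours

Mon: 7:32 AM–3:27 PM = 7 h 55 min; less 15 min break → 7 h 40 min
Tue: 9:18 AM–9:02 PM = 11 h 44 min; less 10 min break → 11 h 34 min
Wed: 7:34 AM–5:24 PM = 9 h 50 min; less 75 min break → 8 h 35 min
Thu: 10:21 AM–8:36 PM = 10 h 15 min; less 15 min break → 10 h 0 min
Fri: 11:17 AM–9:56 PM = 10 h 39 min
Sat: 10:36 AM–8:43 PM = 10 h 7 min; less 15 min break → 9 h 52 min
Sun: 10:18 AM–5:46 PM = 7 h 28 min
Total: 7 h 40 min + 11 h 34 min + 8 h 35 min + 10 h 0 min + 10 h 39 min + 9 h 52 min + 7 h 28 min = 65 h 48 min.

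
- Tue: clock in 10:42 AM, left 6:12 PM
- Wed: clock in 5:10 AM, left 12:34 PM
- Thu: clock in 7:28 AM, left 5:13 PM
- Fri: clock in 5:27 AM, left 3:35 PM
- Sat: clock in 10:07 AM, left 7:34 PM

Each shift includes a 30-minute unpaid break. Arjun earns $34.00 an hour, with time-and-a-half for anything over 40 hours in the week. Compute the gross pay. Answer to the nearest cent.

$1448.40

Tue: 10:42 AM–6:12 PM = 7 h 30 min; less 30 min break → 7 h 0 min
Wed: 5:10 AM–12:34 PM = 7 h 24 min; less 30 min break → 6 h 54 min
Thu: 7:28 AM–5:13 PM = 9 h 45 min; less 30 min break → 9 h 15 min
Fri: 5:27 AM–3:35 PM = 10 h 8 min; less 30 min break → 9 h 38 min
Sat: 10:07 AM–7:34 PM = 9 h 27 min; less 30 min break → 8 h 57 min
Total worked: 41 h 44 min = 2504 min.
Regular 40 h 0 min = 2400 min at $34.00/h; overtime 1 h 44 min = 104 min at $51.00/h.
Pay = (2400 × $34.00 + 104 × $51.00) ÷ 60 = $1448.40.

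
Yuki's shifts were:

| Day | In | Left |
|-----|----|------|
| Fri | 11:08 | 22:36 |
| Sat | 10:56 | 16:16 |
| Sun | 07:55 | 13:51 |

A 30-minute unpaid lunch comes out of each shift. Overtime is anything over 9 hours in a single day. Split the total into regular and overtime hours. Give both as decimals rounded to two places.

Fri: 11:08–22:36 = 11 h 28 min; less 30 min break → 10 h 58 min
Sat: 10:56–16:16 = 5 h 20 min; less 30 min break → 4 h 50 min
Sun: 07:55–13:51 = 5 h 56 min; less 30 min break → 5 h 26 min
Fri reg 9 h 0 min / OT 1 h 58 min; Sat reg 4 h 50 min / OT 0 h 0 min; Sun reg 5 h 26 min / OT 0 h 0 min.
Totals: regular 19 h 16 min, overtime 1 h 58 min.

Regular 19.27 hours, overtime 1.97 hours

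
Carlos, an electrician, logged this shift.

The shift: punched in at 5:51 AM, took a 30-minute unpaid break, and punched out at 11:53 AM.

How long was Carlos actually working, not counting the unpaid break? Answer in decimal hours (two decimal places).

5.53 hours

The shift: 5:51 AM–11:53 AM = 6 h 2 min; less 30 min break → 5 h 32 min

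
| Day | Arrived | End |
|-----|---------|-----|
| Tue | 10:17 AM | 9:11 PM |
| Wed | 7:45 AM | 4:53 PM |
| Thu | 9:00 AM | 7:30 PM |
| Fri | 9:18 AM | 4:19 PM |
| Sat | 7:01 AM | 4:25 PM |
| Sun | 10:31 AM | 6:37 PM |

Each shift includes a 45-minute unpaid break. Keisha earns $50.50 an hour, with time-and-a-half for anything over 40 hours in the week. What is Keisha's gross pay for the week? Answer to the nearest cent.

$2819.16

Tue: 10:17 AM–9:11 PM = 10 h 54 min; less 45 min break → 10 h 9 min
Wed: 7:45 AM–4:53 PM = 9 h 8 min; less 45 min break → 8 h 23 min
Thu: 9:00 AM–7:30 PM = 10 h 30 min; less 45 min break → 9 h 45 min
Fri: 9:18 AM–4:19 PM = 7 h 1 min; less 45 min break → 6 h 16 min
Sat: 7:01 AM–4:25 PM = 9 h 24 min; less 45 min break → 8 h 39 min
Sun: 10:31 AM–6:37 PM = 8 h 6 min; less 45 min break → 7 h 21 min
Total worked: 50 h 33 min = 3033 min.
Regular 40 h 0 min = 2400 min at $50.50/h; overtime 10 h 33 min = 633 min at $75.75/h.
Pay = (2400 × $50.50 + 633 × $75.75) ÷ 60 = $2819.16.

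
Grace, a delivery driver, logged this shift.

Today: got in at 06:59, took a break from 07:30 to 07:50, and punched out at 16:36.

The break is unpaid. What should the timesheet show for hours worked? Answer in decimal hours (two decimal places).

9.28 hours

Today: 06:59–16:36 = 9 h 37 min; less 20 min break → 9 h 17 min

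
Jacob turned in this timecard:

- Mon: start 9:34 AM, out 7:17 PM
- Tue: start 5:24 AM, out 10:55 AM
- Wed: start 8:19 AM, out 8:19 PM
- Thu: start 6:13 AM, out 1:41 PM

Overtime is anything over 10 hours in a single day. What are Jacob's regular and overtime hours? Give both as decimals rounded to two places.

Regular 32.70 hours, overtime 2.00 hours

Mon: 9:34 AM–7:17 PM = 9 h 43 min
Tue: 5:24 AM–10:55 AM = 5 h 31 min
Wed: 8:19 AM–8:19 PM = 12 h 0 min
Thu: 6:13 AM–1:41 PM = 7 h 28 min
Mon reg 9 h 43 min / OT 0 h 0 min; Tue reg 5 h 31 min / OT 0 h 0 min; Wed reg 10 h 0 min / OT 2 h 0 min; Thu reg 7 h 28 min / OT 0 h 0 min.
Totals: regular 32 h 42 min, overtime 2 h 0 min.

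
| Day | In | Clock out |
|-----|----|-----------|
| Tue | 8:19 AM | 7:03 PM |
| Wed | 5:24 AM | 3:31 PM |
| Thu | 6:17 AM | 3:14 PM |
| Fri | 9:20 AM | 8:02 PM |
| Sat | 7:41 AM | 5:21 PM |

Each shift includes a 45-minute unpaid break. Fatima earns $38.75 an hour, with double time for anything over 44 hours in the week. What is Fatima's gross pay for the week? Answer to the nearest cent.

$1892.29

Tue: 8:19 AM–7:03 PM = 10 h 44 min; less 45 min break → 9 h 59 min
Wed: 5:24 AM–3:31 PM = 10 h 7 min; less 45 min break → 9 h 22 min
Thu: 6:17 AM–3:14 PM = 8 h 57 min; less 45 min break → 8 h 12 min
Fri: 9:20 AM–8:02 PM = 10 h 42 min; less 45 min break → 9 h 57 min
Sat: 7:41 AM–5:21 PM = 9 h 40 min; less 45 min break → 8 h 55 min
Total worked: 46 h 25 min = 2785 min.
Regular 44 h 0 min = 2640 min at $38.75/h; overtime 2 h 25 min = 145 min at $77.50/h.
Pay = (2640 × $38.75 + 145 × $77.50) ÷ 60 = $1892.29.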